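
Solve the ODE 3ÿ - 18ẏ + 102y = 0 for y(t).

Divide through by 3: y'' - 6y' + 34y = 0.
Characteristic equation r² - 6r + 34 = 0 has discriminant (-6)² - 4·(34) = -100 < 0, so r = 3 ± 5i.
Hence y_h = C1*cos(5*t)*exp(3*t) + C2*exp(3*t)*sin(5*t).

y = C1*cos(5*t)*exp(3*t) + C2*exp(3*t)*sin(5*t)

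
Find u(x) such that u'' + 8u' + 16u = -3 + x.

Characteristic equation r² + 8r + 16 = 0 has discriminant (8)² - 4·(16) = 0, so r = -4 is a repeated root.
Hence u_h = (C1 + C2*x)*exp(-4*x).
For the particular solution try u_p = A0 + A1*x. Substituting and matching coefficients of each power of x gives A0 = -7/32, A1 = 1/16, so u_p = -7/32 + x/16.

u = -7/32 + x/16 + C1*exp(-4*x) + C2*x*exp(-4*x)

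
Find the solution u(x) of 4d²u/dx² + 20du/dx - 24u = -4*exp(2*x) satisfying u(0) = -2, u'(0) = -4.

u = -15*exp(x)/7 - exp(2*x)/8 + 15*exp(-6*x)/56

Divide through by 4: u'' + 5u' - 6u = -exp(2*x).
Characteristic equation r² + 5r - 6 = 0 factors as (r + 6)(r - 1) = 0, so r = -6, 1.
Hence u_h = C1*exp(-6*x) + C2*exp(x).
Try u_p = A*exp(2*x). Substituting into the equation and dividing by exp(2*x) gives A = -1/8, so u_p = -exp(2*x)/8.
General solution: u = -exp(2*x)/8 + C1*exp(-6*x) + C2*exp(x).
Apply the initial conditions: u(0) = -1/8 + C1 + C2 = -2 and u'(0) = -1/4 + C2 - 6*C1 = -4. Solving gives C1 = 15/56, C2 = -15/7.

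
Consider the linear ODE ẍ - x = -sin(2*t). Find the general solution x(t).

Characteristic equation r² - 1 = 0 factors as (r - 1)(r + 1) = 0, so r = 1, -1.
Hence x_h = C1*exp(t) + C2*exp(-t).
Try x_p = A*cos(2*t) + B*sin(2*t). Substituting and equating the coefficients of cos(2t) and sin(2t) gives A = 0, B = 1/5, so x_p = sin(2*t)/5.

x = sin(2*t)/5 + C1*exp(t) + C2*exp(-t)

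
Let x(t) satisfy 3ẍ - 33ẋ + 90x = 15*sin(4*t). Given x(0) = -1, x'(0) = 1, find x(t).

Divide through by 3: x'' - 11x' + 30x = 5*sin(4*t).
Characteristic equation r² - 11r + 30 = 0 factors as (r - 6)(r - 5) = 0, so r = 6, 5.
Hence x_h = C1*exp(6*t) + C2*exp(5*t).
Try x_p = A*cos(4*t) + B*sin(4*t). Substituting and equating the coefficients of cos(4t) and sin(4t) gives A = 55/533, B = 35/1066, so x_p = 35*sin(4*t)/1066 + 55*cos(4*t)/533.
General solution: x = 35*sin(4*t)/1066 + 55*cos(4*t)/533 + C1*exp(6*t) + C2*exp(5*t).
Apply the initial conditions: x(0) = 55/533 + C1 + C2 = -1 and x'(0) = 70/533 + 5*C2 + 6*C1 = 1. Solving gives C1 = 83/13, C2 = -307/41.

x = -307*exp(5*t)/41 + 35*sin(4*t)/1066 + 55*cos(4*t)/533 + 83*exp(6*t)/13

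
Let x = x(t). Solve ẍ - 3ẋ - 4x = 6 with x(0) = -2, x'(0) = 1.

Characteristic equation r² - 3r - 4 = 0 factors as (r - 4)(r + 1) = 0, so r = 4, -1.
Hence x_h = C1*exp(4*t) + C2*exp(-t).
For the particular solution try x_p = A0. Substituting and matching coefficients of each power of t gives A0 = -3/2, so x_p = -3/2.
General solution: x = -3/2 + C1*exp(4*t) + C2*exp(-t).
Apply the initial conditions: x(0) = -3/2 + C1 + C2 = -2 and x'(0) = -C2 + 4*C1 = 1. Solving gives C1 = 1/10, C2 = -3/5.

x = -3/2 - 3*exp(-t)/5 + exp(4*t)/10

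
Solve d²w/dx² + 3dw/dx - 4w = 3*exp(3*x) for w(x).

Characteristic equation r² + 3r - 4 = 0 factors as (r + 4)(r - 1) = 0, so r = -4, 1.
Hence w_h = C1*exp(-4*x) + C2*exp(x).
Try w_p = A*exp(3*x). Substituting into the equation and dividing by exp(3*x) gives A = 3/14, so w_p = 3*exp(3*x)/14.

w = 3*exp(3*x)/14 + C1*exp(-4*x) + C2*exp(x)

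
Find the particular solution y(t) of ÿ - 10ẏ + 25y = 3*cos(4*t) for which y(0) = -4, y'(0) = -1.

y = -6751*exp(5*t)/1681 - 120*sin(4*t)/1681 + 27*cos(4*t)/1681 + 794*t*exp(5*t)/41

Characteristic equation r² - 10r + 25 = 0 has discriminant (-10)² - 4·(25) = 0, so r = 5 is a repeated root.
Hence y_h = (C1 + C2*t)*exp(5*t).
Try y_p = A*cos(4*t) + B*sin(4*t). Substituting and equating the coefficients of cos(4t) and sin(4t) gives A = 27/1681, B = -120/1681, so y_p = -120*sin(4*t)/1681 + 27*cos(4*t)/1681.
General solution: y = -120*sin(4*t)/1681 + 27*cos(4*t)/1681 + C1*exp(5*t) + C2*t*exp(5*t).
Apply the initial conditions: y(0) = 27/1681 + C1 = -4 and y'(0) = -480/1681 + C2 + 5*C1 = -1. Solving gives C1 = -6751/1681, C2 = 794/41.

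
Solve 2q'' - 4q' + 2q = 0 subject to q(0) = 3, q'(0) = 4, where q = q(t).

q = 3*exp(t) + t*exp(t)

Divide through by 2: q'' - 2q' + q = 0.
Characteristic equation r² - 2r + 1 = 0 has discriminant (-2)² - 4·(1) = 0, so r = 1 is a repeated root.
Hence q_h = (C1 + C2*t)*exp(t).
Apply the initial conditions: q(0) = C1 = 3 and q'(0) = C1 + C2 = 4. Solving gives C1 = 3, C2 = 1.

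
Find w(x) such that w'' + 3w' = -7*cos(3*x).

Characteristic equation r² + 3r = 0 factors as (r + 3)r = 0, so r = -3, 0.
Hence w_h = C1*exp(-3*x) + C2.
Try w_p = A*cos(3*x) + B*sin(3*x). Substituting and equating the coefficients of cos(3x) and sin(3x) gives A = 7/18, B = -7/18, so w_p = -7*sin(3*x)/18 + 7*cos(3*x)/18.

w = C2 - 7*sin(3*x)/18 + 7*cos(3*x)/18 + C1*exp(-3*x)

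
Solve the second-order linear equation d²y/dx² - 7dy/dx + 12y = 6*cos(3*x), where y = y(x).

y = -7*sin(3*x)/25 + cos(3*x)/25 + C1*exp(3*x) + C2*exp(4*x)

Characteristic equation r² - 7r + 12 = 0 factors as (r - 3)(r - 4) = 0, so r = 3, 4.
Hence y_h = C1*exp(3*x) + C2*exp(4*x).
Try y_p = A*cos(3*x) + B*sin(3*x). Substituting and equating the coefficients of cos(3x) and sin(3x) gives A = 1/25, B = -7/25, so y_p = -7*sin(3*x)/25 + cos(3*x)/25.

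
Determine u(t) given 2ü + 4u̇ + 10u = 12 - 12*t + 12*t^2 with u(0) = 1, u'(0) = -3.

u = 198/125 - 54*t/25 + 6*t**2/5 - 89*exp(-t)*sin(2*t)/125 - 73*cos(2*t)*exp(-t)/125

Divide through by 2: u'' + 2u' + 5u = 6 - 6*t + 6*t^2.
Characteristic equation r² + 2r + 5 = 0 has discriminant (2)² - 4·(5) = -16 < 0, so r = -1 ± 2i.
Hence u_h = C1*cos(2*t)*exp(-t) + C2*exp(-t)*sin(2*t).
For the particular solution try u_p = A0 + A1*t + A2*t^2. Substituting and matching coefficients of each power of t gives A0 = 198/125, A1 = -54/25, A2 = 6/5, so u_p = 198/125 - 54*t/25 + 6*t^2/5.
General solution: u = 198/125 - 54*t/25 + 6*t^2/5 + C1*cos(2*t)*exp(-t) + C2*exp(-t)*sin(2*t).
Apply the initial conditions: u(0) = 198/125 + C1 = 1 and u'(0) = -54/25 - C1 + 2*C2 = -3. Solving gives C1 = -73/125, C2 = -89/125.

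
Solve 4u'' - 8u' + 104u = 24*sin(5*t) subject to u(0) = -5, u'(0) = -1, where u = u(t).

u = 6*sin(5*t)/101 + 60*cos(5*t)/101 - 565*cos(5*t)*exp(t)/101 + 434*exp(t)*sin(5*t)/505

Divide through by 4: u'' - 2u' + 26u = 6*sin(5*t).
Characteristic equation r² - 2r + 26 = 0 has discriminant (-2)² - 4·(26) = -100 < 0, so r = 1 ± 5i.
Hence u_h = C1*cos(5*t)*exp(t) + C2*exp(t)*sin(5*t).
Try u_p = A*cos(5*t) + B*sin(5*t). Substituting and equating the coefficients of cos(5t) and sin(5t) gives A = 60/101, B = 6/101, so u_p = 6*sin(5*t)/101 + 60*cos(5*t)/101.
General solution: u = 6*sin(5*t)/101 + 60*cos(5*t)/101 + C1*cos(5*t)*exp(t) + C2*exp(t)*sin(5*t).
Apply the initial conditions: u(0) = 60/101 + C1 = -5 and u'(0) = 30/101 + C1 + 5*C2 = -1. Solving gives C1 = -565/101, C2 = 434/505.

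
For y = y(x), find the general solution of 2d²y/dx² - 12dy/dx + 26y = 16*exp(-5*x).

Divide through by 2: y'' - 6y' + 13y = 8*exp(-5*x).
Characteristic equation r² - 6r + 13 = 0 has discriminant (-6)² - 4·(13) = -16 < 0, so r = 3 ± 2i.
Hence y_h = C1*cos(2*x)*exp(3*x) + C2*exp(3*x)*sin(2*x).
Try y_p = A*exp(-5*x). Substituting into the equation and dividing by exp(-5*x) gives A = 2/17, so y_p = 2*exp(-5*x)/17.

y = 2*exp(-5*x)/17 + C1*cos(2*x)*exp(3*x) + C2*exp(3*x)*sin(2*x)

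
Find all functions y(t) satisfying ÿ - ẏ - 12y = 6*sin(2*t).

y = -24*sin(2*t)/65 + 3*cos(2*t)/65 + C1*exp(-3*t) + C2*exp(4*t)

Characteristic equation r² - r - 12 = 0 factors as (r + 3)(r - 4) = 0, so r = -3, 4.
Hence y_h = C1*exp(-3*t) + C2*exp(4*t).
Try y_p = A*cos(2*t) + B*sin(2*t). Substituting and equating the coefficients of cos(2t) and sin(2t) gives A = 3/65, B = -24/65, so y_p = -24*sin(2*t)/65 + 3*cos(2*t)/65.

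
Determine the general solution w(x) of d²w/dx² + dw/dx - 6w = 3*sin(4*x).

w = -33*sin(4*x)/250 - 3*cos(4*x)/125 + C1*exp(2*x) + C2*exp(-3*x)

Characteristic equation r² + r - 6 = 0 factors as (r - 2)(r + 3) = 0, so r = 2, -3.
Hence w_h = C1*exp(2*x) + C2*exp(-3*x).
Try w_p = A*cos(4*x) + B*sin(4*x). Substituting and equating the coefficients of cos(4x) and sin(4x) gives A = -3/125, B = -33/250, so w_p = -33*sin(4*x)/250 - 3*cos(4*x)/125.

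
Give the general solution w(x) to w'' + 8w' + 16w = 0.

w = C1*exp(-4*x) + C2*x*exp(-4*x)

Characteristic equation r² + 8r + 16 = 0 has discriminant (8)² - 4·(16) = 0, so r = -4 is a repeated root.
Hence w_h = (C1 + C2*x)*exp(-4*x).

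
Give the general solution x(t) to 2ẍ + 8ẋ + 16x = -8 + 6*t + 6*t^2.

x = -19/32 + 3*t**2/8 + C1*cos(2*t)*exp(-2*t) + C2*exp(-2*t)*sin(2*t)

Divide through by 2: x'' + 4x' + 8x = -4 + 3*t + 3*t^2.
Characteristic equation r² + 4r + 8 = 0 has discriminant (4)² - 4·(8) = -16 < 0, so r = -2 ± 2i.
Hence x_h = C1*cos(2*t)*exp(-2*t) + C2*exp(-2*t)*sin(2*t).
For the particular solution try x_p = A0 + A1*t + A2*t^2. Substituting and matching coefficients of each power of t gives A0 = -19/32, A1 = 0, A2 = 3/8, so x_p = -19/32 + 3*t^2/8.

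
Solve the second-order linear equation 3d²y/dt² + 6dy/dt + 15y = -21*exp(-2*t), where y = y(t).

Divide through by 3: y'' + 2y' + 5y = -7*exp(-2*t).
Characteristic equation r² + 2r + 5 = 0 has discriminant (2)² - 4·(5) = -16 < 0, so r = -1 ± 2i.
Hence y_h = C1*cos(2*t)*exp(-t) + C2*exp(-t)*sin(2*t).
Try y_p = A*exp(-2*t). Substituting into the equation and dividing by exp(-2*t) gives A = -7/5, so y_p = -7*exp(-2*t)/5.

y = -7*exp(-2*t)/5 + C1*cos(2*t)*exp(-t) + C2*exp(-t)*sin(2*t)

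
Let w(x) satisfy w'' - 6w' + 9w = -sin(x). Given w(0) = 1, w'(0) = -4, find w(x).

Characteristic equation r² - 6r + 9 = 0 has discriminant (-6)² - 4·(9) = 0, so r = 3 is a repeated root.
Hence w_h = (C1 + C2*x)*exp(3*x).
Try w_p = A*cos(x) + B*sin(x). Substituting and equating the coefficients of cos(x) and sin(x) gives A = -3/50, B = -2/25, so w_p = -3*cos(x)/50 - 2*sin(x)/25.
General solution: w = -3*cos(x)/50 - 2*sin(x)/25 + C1*exp(3*x) + C2*x*exp(3*x).
Apply the initial conditions: w(0) = -3/50 + C1 = 1 and w'(0) = -2/25 + C2 + 3*C1 = -4. Solving gives C1 = 53/50, C2 = -71/10.

w = -3*cos(x)/50 - 2*sin(x)/25 + 53*exp(3*x)/50 - 71*x*exp(3*x)/10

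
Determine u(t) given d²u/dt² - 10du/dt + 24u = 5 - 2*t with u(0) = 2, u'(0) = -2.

u = 25/144 - 83*exp(6*t)/18 - t/12 + 103*exp(4*t)/16

Characteristic equation r² - 10r + 24 = 0 factors as (r - 6)(r - 4) = 0, so r = 6, 4.
Hence u_h = C1*exp(6*t) + C2*exp(4*t).
For the particular solution try u_p = A0 + A1*t. Substituting and matching coefficients of each power of t gives A0 = 25/144, A1 = -1/12, so u_p = 25/144 - t/12.
General solution: u = 25/144 - t/12 + C1*exp(6*t) + C2*exp(4*t).
Apply the initial conditions: u(0) = 25/144 + C1 + C2 = 2 and u'(0) = -1/12 + 4*C2 + 6*C1 = -2. Solving gives C1 = -83/18, C2 = 103/16.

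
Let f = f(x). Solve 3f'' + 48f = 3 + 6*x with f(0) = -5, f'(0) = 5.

f = 1/16 - 81*cos(4*x)/16 + x/8 + 39*sin(4*x)/32

Divide through by 3: f'' + 16f = 1 + 2*x.
Characteristic equation r² + 16 = 0 has discriminant (0)² - 4·(16) = -64 < 0, so r = ± 4i.
Hence f_h = C1*cos(4*x) + C2*sin(4*x).
For the particular solution try f_p = A0 + A1*x. Substituting and matching coefficients of each power of x gives A0 = 1/16, A1 = 1/8, so f_p = 1/16 + x/8.
General solution: f = 1/16 + x/8 + C1*cos(4*x) + C2*sin(4*x).
Apply the initial conditions: f(0) = 1/16 + C1 = -5 and f'(0) = 1/8 + 4*C2 = 5. Solving gives C1 = -81/16, C2 = 39/32.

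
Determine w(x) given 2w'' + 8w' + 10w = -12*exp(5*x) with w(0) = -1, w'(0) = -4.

w = -3*exp(5*x)/25 - 129*exp(-2*x)*sin(x)/25 - 22*cos(x)*exp(-2*x)/25

Divide through by 2: w'' + 4w' + 5w = -6*exp(5*x).
Characteristic equation r² + 4r + 5 = 0 has discriminant (4)² - 4·(5) = -4 < 0, so r = -2 ± i.
Hence w_h = C1*cos(x)*exp(-2*x) + C2*exp(-2*x)*sin(x).
Try w_p = A*exp(5*x). Substituting into the equation and dividing by exp(5*x) gives A = -3/25, so w_p = -3*exp(5*x)/25.
General solution: w = -3*exp(5*x)/25 + C1*cos(x)*exp(-2*x) + C2*exp(-2*x)*sin(x).
Apply the initial conditions: w(0) = -3/25 + C1 = -1 and w'(0) = -3/5 + C2 - 2*C1 = -4. Solving gives C1 = -22/25, C2 = -129/25.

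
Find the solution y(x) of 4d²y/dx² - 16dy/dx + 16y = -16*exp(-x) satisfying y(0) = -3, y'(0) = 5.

Divide through by 4: y'' - 4y' + 4y = -4*exp(-x).
Characteristic equation r² - 4r + 4 = 0 has discriminant (-4)² - 4·(4) = 0, so r = 2 is a repeated root.
Hence y_h = (C1 + C2*x)*exp(2*x).
Try y_p = A*exp(-x). Substituting into the equation and dividing by exp(-x) gives A = -4/9, so y_p = -4*exp(-x)/9.
General solution: y = -4*exp(-x)/9 + C1*exp(2*x) + C2*x*exp(2*x).
Apply the initial conditions: y(0) = -4/9 + C1 = -3 and y'(0) = 4/9 + C2 + 2*C1 = 5. Solving gives C1 = -23/9, C2 = 29/3.

y = -23*exp(2*x)/9 - 4*exp(-x)/9 + 29*x*exp(2*x)/3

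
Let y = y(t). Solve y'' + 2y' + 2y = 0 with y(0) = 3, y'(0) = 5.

y = 3*cos(t)*exp(-t) + 8*exp(-t)*sin(t)

Characteristic equation r² + 2r + 2 = 0 has discriminant (2)² - 4·(2) = -4 < 0, so r = -1 ± i.
Hence y_h = C1*cos(t)*exp(-t) + C2*exp(-t)*sin(t).
Apply the initial conditions: y(0) = C1 = 3 and y'(0) = C2 - C1 = 5. Solving gives C1 = 3, C2 = 8.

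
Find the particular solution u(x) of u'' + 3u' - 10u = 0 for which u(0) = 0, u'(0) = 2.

u = -2*exp(-5*x)/7 + 2*exp(2*x)/7

Characteristic equation r² + 3r - 10 = 0 factors as (r - 2)(r + 5) = 0, so r = 2, -5.
Hence u_h = C1*exp(2*x) + C2*exp(-5*x).
Apply the initial conditions: u(0) = C1 + C2 = 0 and u'(0) = -5*C2 + 2*C1 = 2. Solving gives C1 = 2/7, C2 = -2/7.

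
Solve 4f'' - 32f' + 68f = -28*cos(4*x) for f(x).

f = -7*cos(4*x)/1025 + 224*sin(4*x)/1025 + C1*cos(x)*exp(4*x) + C2*exp(4*x)*sin(x)

Divide through by 4: f'' - 8f' + 17f = -7*cos(4*x).
Characteristic equation r² - 8r + 17 = 0 has discriminant (-8)² - 4·(17) = -4 < 0, so r = 4 ± i.
Hence f_h = C1*cos(x)*exp(4*x) + C2*exp(4*x)*sin(x).
Try f_p = A*cos(4*x) + B*sin(4*x). Substituting and equating the coefficients of cos(4x) and sin(4x) gives A = -7/1025, B = 224/1025, so f_p = -7*cos(4*x)/1025 + 224*sin(4*x)/1025.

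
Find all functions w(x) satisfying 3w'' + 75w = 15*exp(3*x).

Divide through by 3: w'' + 25w = 5*exp(3*x).
Characteristic equation r² + 25 = 0 has discriminant (0)² - 4·(25) = -100 < 0, so r = ± 5i.
Hence w_h = C1*cos(5*x) + C2*sin(5*x).
Try w_p = A*exp(3*x). Substituting into the equation and dividing by exp(3*x) gives A = 5/34, so w_p = 5*exp(3*x)/34.

w = 5*exp(3*x)/34 + C1*cos(5*x) + C2*sin(5*x)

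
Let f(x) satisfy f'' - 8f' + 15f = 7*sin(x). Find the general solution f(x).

f = 14*cos(x)/65 + 49*sin(x)/130 + C1*exp(3*x) + C2*exp(5*x)

Characteristic equation r² - 8r + 15 = 0 factors as (r - 3)(r - 5) = 0, so r = 3, 5.
Hence f_h = C1*exp(3*x) + C2*exp(5*x).
Try f_p = A*cos(x) + B*sin(x). Substituting and equating the coefficients of cos(x) and sin(x) gives A = 14/65, B = 49/130, so f_p = 14*cos(x)/65 + 49*sin(x)/130.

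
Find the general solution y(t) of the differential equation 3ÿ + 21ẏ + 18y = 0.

Divide through by 3: y'' + 7y' + 6y = 0.
Characteristic equation r² + 7r + 6 = 0 factors as (r + 6)(r + 1) = 0, so r = -6, -1.
Hence y_h = C1*exp(-6*t) + C2*exp(-t).

y = C1*exp(-6*t) + C2*exp(-t)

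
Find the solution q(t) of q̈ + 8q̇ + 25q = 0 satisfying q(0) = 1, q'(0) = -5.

q = cos(3*t)*exp(-4*t) - exp(-4*t)*sin(3*t)/3

Characteristic equation r² + 8r + 25 = 0 has discriminant (8)² - 4·(25) = -36 < 0, so r = -4 ± 3i.
Hence q_h = C1*cos(3*t)*exp(-4*t) + C2*exp(-4*t)*sin(3*t).
Apply the initial conditions: q(0) = C1 = 1 and q'(0) = -4*C1 + 3*C2 = -5. Solving gives C1 = 1, C2 = -1/3.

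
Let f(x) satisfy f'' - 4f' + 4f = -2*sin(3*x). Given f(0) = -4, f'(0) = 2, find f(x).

Characteristic equation r² - 4r + 4 = 0 has discriminant (-4)² - 4·(4) = 0, so r = 2 is a repeated root.
Hence f_h = (C1 + C2*x)*exp(2*x).
Try f_p = A*cos(3*x) + B*sin(3*x). Substituting and equating the coefficients of cos(3x) and sin(3x) gives A = -24/169, B = 10/169, so f_p = -24*cos(3*x)/169 + 10*sin(3*x)/169.
General solution: f = -24*cos(3*x)/169 + 10*sin(3*x)/169 + C1*exp(2*x) + C2*x*exp(2*x).
Apply the initial conditions: f(0) = -24/169 + C1 = -4 and f'(0) = 30/169 + C2 + 2*C1 = 2. Solving gives C1 = -652/169, C2 = 124/13.

f = -652*exp(2*x)/169 - 24*cos(3*x)/169 + 10*sin(3*x)/169 + 124*x*exp(2*x)/13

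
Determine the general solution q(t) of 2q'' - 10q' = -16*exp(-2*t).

Divide through by 2: q'' - 5q' = -8*exp(-2*t).
Characteristic equation r² - 5r = 0 factors as (r - 5)r = 0, so r = 5, 0.
Hence q_h = C1*exp(5*t) + C2.
Try q_p = A*exp(-2*t). Substituting into the equation and dividing by exp(-2*t) gives A = -4/7, so q_p = -4*exp(-2*t)/7.

q = C2 - 4*exp(-2*t)/7 + C1*exp(5*t)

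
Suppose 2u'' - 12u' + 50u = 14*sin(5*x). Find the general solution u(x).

Divide through by 2: u'' - 6u' + 25u = 7*sin(5*x).
Characteristic equation r² - 6r + 25 = 0 has discriminant (-6)² - 4·(25) = -64 < 0, so r = 3 ± 4i.
Hence u_h = C1*cos(4*x)*exp(3*x) + C2*exp(3*x)*sin(4*x).
Try u_p = A*cos(5*x) + B*sin(5*x). Substituting and equating the coefficients of cos(5x) and sin(5x) gives A = 7/30, B = 0, so u_p = 7*cos(5*x)/30.

u = 7*cos(5*x)/30 + C1*cos(4*x)*exp(3*x) + C2*exp(3*x)*sin(4*x)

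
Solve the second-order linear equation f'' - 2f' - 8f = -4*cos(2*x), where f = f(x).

f = sin(2*x)/10 + 3*cos(2*x)/10 + C1*exp(4*x) + C2*exp(-2*x)

Characteristic equation r² - 2r - 8 = 0 factors as (r - 4)(r + 2) = 0, so r = 4, -2.
Hence f_h = C1*exp(4*x) + C2*exp(-2*x).
Try f_p = A*cos(2*x) + B*sin(2*x). Substituting and equating the coefficients of cos(2x) and sin(2x) gives A = 3/10, B = 1/10, so f_p = sin(2*x)/10 + 3*cos(2*x)/10.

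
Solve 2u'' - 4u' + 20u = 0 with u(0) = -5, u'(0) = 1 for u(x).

Divide through by 2: u'' - 2u' + 10u = 0.
Characteristic equation r² - 2r + 10 = 0 has discriminant (-2)² - 4·(10) = -36 < 0, so r = 1 ± 3i.
Hence u_h = C1*cos(3*x)*exp(x) + C2*exp(x)*sin(3*x).
Apply the initial conditions: u(0) = C1 = -5 and u'(0) = C1 + 3*C2 = 1. Solving gives C1 = -5, C2 = 2.

u = -5*cos(3*x)*exp(x) + 2*exp(x)*sin(3*x)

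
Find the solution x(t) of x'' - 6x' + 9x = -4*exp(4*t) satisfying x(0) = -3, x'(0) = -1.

x = -4*exp(4*t) + 12*t*exp(3*t) + exp(3*t)

Characteristic equation r² - 6r + 9 = 0 has discriminant (-6)² - 4·(9) = 0, so r = 3 is a repeated root.
Hence x_h = (C1 + C2*t)*exp(3*t).
Try x_p = A*exp(4*t). Substituting into the equation and dividing by exp(4*t) gives A = -4, so x_p = -4*exp(4*t).
General solution: x = -4*exp(4*t) + C1*exp(3*t) + C2*t*exp(3*t).
Apply the initial conditions: x(0) = -4 + C1 = -3 and x'(0) = -16 + C2 + 3*C1 = -1. Solving gives C1 = 1, C2 = 12.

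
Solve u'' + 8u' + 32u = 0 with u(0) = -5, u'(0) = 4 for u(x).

Characteristic equation r² + 8r + 32 = 0 has discriminant (8)² - 4·(32) = -64 < 0, so r = -4 ± 4i.
Hence u_h = C1*cos(4*x)*exp(-4*x) + C2*exp(-4*x)*sin(4*x).
Apply the initial conditions: u(0) = C1 = -5 and u'(0) = -4*C1 + 4*C2 = 4. Solving gives C1 = -5, C2 = -4.

u = -5*cos(4*x)*exp(-4*x) - 4*exp(-4*x)*sin(4*x)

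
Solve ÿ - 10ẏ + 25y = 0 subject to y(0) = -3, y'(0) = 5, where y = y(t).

Characteristic equation r² - 10r + 25 = 0 has discriminant (-10)² - 4·(25) = 0, so r = 5 is a repeated root.
Hence y_h = (C1 + C2*t)*exp(5*t).
Apply the initial conditions: y(0) = C1 = -3 and y'(0) = C2 + 5*C1 = 5. Solving gives C1 = -3, C2 = 20.

y = -3*exp(5*t) + 20*t*exp(5*t)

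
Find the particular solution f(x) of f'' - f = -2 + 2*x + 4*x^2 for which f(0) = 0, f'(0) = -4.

f = -6 - 4*x**2 - 2*x + 2*exp(x) + 4*exp(-x)

Characteristic equation r² - 1 = 0 factors as (r - 1)(r + 1) = 0, so r = 1, -1.
Hence f_h = C1*exp(x) + C2*exp(-x).
For the particular solution try f_p = A0 + A1*x + A2*x^2. Substituting and matching coefficients of each power of x gives A0 = -6, A1 = -2, A2 = -4, so f_p = -6 - 4*x^2 - 2*x.
General solution: f = -6 - 4*x^2 - 2*x + C1*exp(x) + C2*exp(-x).
Apply the initial conditions: f(0) = -6 + C1 + C2 = 0 and f'(0) = -2 + C1 - C2 = -4. Solving gives C1 = 2, C2 = 4.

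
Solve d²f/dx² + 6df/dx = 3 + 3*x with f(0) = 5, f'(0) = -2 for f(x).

f = 331/72 + x**2/4 + 5*x/12 + 29*exp(-6*x)/72

Characteristic equation r² + 6r = 0 factors as (r + 6)r = 0, so r = -6, 0.
Hence f_h = C1*exp(-6*x) + C2.
Since 0 is a characteristic root (multiplicity 1), multiply the polynomial trial by x: try f_p = x*(A0 + A1*x). Substituting and matching coefficients of each power of x gives A0 = 5/12, A1 = 1/4, so f_p = x^2/4 + 5*x/12.
General solution: f = C2 + x^2/4 + 5*x/12 + C1*exp(-6*x).
Apply the initial conditions: f(0) = C1 + C2 = 5 and f'(0) = 5/12 - 6*C1 = -2. Solving gives C1 = 29/72, C2 = 331/72.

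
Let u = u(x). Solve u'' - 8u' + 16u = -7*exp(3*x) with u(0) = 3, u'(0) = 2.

u = -7*exp(3*x) + 10*exp(4*x) - 17*x*exp(4*x)

Characteristic equation r² - 8r + 16 = 0 has discriminant (-8)² - 4·(16) = 0, so r = 4 is a repeated root.
Hence u_h = (C1 + C2*x)*exp(4*x).
Try u_p = A*exp(3*x). Substituting into the equation and dividing by exp(3*x) gives A = -7, so u_p = -7*exp(3*x).
General solution: u = -7*exp(3*x) + C1*exp(4*x) + C2*x*exp(4*x).
Apply the initial conditions: u(0) = -7 + C1 = 3 and u'(0) = -21 + C2 + 4*C1 = 2. Solving gives C1 = 10, C2 = -17.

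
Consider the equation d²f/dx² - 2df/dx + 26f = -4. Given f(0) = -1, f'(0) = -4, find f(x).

f = -2/13 - 41*exp(x)*sin(5*x)/65 - 11*cos(5*x)*exp(x)/13

Characteristic equation r² - 2r + 26 = 0 has discriminant (-2)² - 4·(26) = -100 < 0, so r = 1 ± 5i.
Hence f_h = C1*cos(5*x)*exp(x) + C2*exp(x)*sin(5*x).
For the particular solution try f_p = A0. Substituting and matching coefficients of each power of x gives A0 = -2/13, so f_p = -2/13.
General solution: f = -2/13 + C1*cos(5*x)*exp(x) + C2*exp(x)*sin(5*x).
Apply the initial conditions: f(0) = -2/13 + C1 = -1 and f'(0) = C1 + 5*C2 = -4. Solving gives C1 = -11/13, C2 = -41/65.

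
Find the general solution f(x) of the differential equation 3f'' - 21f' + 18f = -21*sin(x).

Divide through by 3: f'' - 7f' + 6f = -7*sin(x).
Characteristic equation r² - 7r + 6 = 0 factors as (r - 6)(r - 1) = 0, so r = 6, 1.
Hence f_h = C1*exp(6*x) + C2*exp(x).
Try f_p = A*cos(x) + B*sin(x). Substituting and equating the coefficients of cos(x) and sin(x) gives A = -49/74, B = -35/74, so f_p = -49*cos(x)/74 - 35*sin(x)/74.

f = -49*cos(x)/74 - 35*sin(x)/74 + C1*exp(6*x) + C2*exp(x)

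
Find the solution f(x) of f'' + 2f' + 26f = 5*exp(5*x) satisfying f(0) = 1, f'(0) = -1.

f = 5*exp(5*x)/61 - 6*exp(-x)*sin(5*x)/61 + 56*cos(5*x)*exp(-x)/61

Characteristic equation r² + 2r + 26 = 0 has discriminant (2)² - 4·(26) = -100 < 0, so r = -1 ± 5i.
Hence f_h = C1*cos(5*x)*exp(-x) + C2*exp(-x)*sin(5*x).
Try f_p = A*exp(5*x). Substituting into the equation and dividing by exp(5*x) gives A = 5/61, so f_p = 5*exp(5*x)/61.
General solution: f = 5*exp(5*x)/61 + C1*cos(5*x)*exp(-x) + C2*exp(-x)*sin(5*x).
Apply the initial conditions: f(0) = 5/61 + C1 = 1 and f'(0) = 25/61 - C1 + 5*C2 = -1. Solving gives C1 = 56/61, C2 = -6/61.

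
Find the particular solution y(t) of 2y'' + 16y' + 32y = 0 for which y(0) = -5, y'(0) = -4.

Divide through by 2: y'' + 8y' + 16y = 0.
Characteristic equation r² + 8r + 16 = 0 has discriminant (8)² - 4·(16) = 0, so r = -4 is a repeated root.
Hence y_h = (C1 + C2*t)*exp(-4*t).
Apply the initial conditions: y(0) = C1 = -5 and y'(0) = C2 - 4*C1 = -4. Solving gives C1 = -5, C2 = -24.

y = -5*exp(-4*t) - 24*t*exp(-4*t)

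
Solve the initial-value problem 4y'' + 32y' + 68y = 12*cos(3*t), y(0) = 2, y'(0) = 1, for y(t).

Divide through by 4: y'' + 8y' + 17y = 3*cos(3*t).
Characteristic equation r² + 8r + 17 = 0 has discriminant (8)² - 4·(17) = -4 < 0, so r = -4 ± i.
Hence y_h = C1*cos(t)*exp(-4*t) + C2*exp(-4*t)*sin(t).
Try y_p = A*cos(3*t) + B*sin(3*t). Substituting and equating the coefficients of cos(3t) and sin(3t) gives A = 3/80, B = 9/80, so y_p = 3*cos(3*t)/80 + 9*sin(3*t)/80.
General solution: y = 3*cos(3*t)/80 + 9*sin(3*t)/80 + C1*cos(t)*exp(-4*t) + C2*exp(-4*t)*sin(t).
Apply the initial conditions: y(0) = 3/80 + C1 = 2 and y'(0) = 27/80 + C2 - 4*C1 = 1. Solving gives C1 = 157/80, C2 = 681/80.

y = 3*cos(3*t)/80 + 9*sin(3*t)/80 + 157*cos(t)*exp(-4*t)/80 + 681*exp(-4*t)*sin(t)/80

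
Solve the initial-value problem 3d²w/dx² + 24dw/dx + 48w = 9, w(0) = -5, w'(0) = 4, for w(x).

w = 3/16 - 83*exp(-4*x)/16 - 67*x*exp(-4*x)/4

Divide through by 3: w'' + 8w' + 16w = 3.
Characteristic equation r² + 8r + 16 = 0 has discriminant (8)² - 4·(16) = 0, so r = -4 is a repeated root.
Hence w_h = (C1 + C2*x)*exp(-4*x).
For the particular solution try w_p = A0. Substituting and matching coefficients of each power of x gives A0 = 3/16, so w_p = 3/16.
General solution: w = 3/16 + C1*exp(-4*x) + C2*x*exp(-4*x).
Apply the initial conditions: w(0) = 3/16 + C1 = -5 and w'(0) = C2 - 4*C1 = 4. Solving gives C1 = -83/16, C2 = -67/4.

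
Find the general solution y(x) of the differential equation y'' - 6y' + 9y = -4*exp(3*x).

y = C1*exp(3*x) - 2*x**2*exp(3*x) + C2*x*exp(3*x)

Characteristic equation r² - 6r + 9 = 0 has discriminant (-6)² - 4·(9) = 0, so r = 3 is a repeated root.
Hence y_h = (C1 + C2*x)*exp(3*x).
Since exp(3*x) solves the homogeneous equation (r = 3 is a root of multiplicity 2), multiply the trial by x^2. Try y_p = A*x^2*exp(3*x). Substituting into the equation and dividing by exp(3*x) gives A = -2, so y_p = -2*x^2*exp(3*x).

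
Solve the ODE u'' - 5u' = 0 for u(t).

Characteristic equation r² - 5r = 0 factors as (r - 5)r = 0, so r = 5, 0.
Hence u_h = C1*exp(5*t) + C2.

u = C2 + C1*exp(5*t)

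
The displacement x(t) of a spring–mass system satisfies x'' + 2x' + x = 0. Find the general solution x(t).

x = C1*exp(-t) + C2*t*exp(-t)

Characteristic equation r² + 2r + 1 = 0 has discriminant (2)² - 4·(1) = 0, so r = -1 is a repeated root.
Hence x_h = (C1 + C2*t)*exp(-t).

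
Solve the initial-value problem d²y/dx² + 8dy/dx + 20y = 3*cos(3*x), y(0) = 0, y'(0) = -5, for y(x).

y = 33*cos(3*x)/697 + 72*sin(3*x)/697 - 3833*exp(-4*x)*sin(2*x)/1394 - 33*cos(2*x)*exp(-4*x)/697

Characteristic equation r² + 8r + 20 = 0 has discriminant (8)² - 4·(20) = -16 < 0, so r = -4 ± 2i.
Hence y_h = C1*cos(2*x)*exp(-4*x) + C2*exp(-4*x)*sin(2*x).
Try y_p = A*cos(3*x) + B*sin(3*x). Substituting and equating the coefficients of cos(3x) and sin(3x) gives A = 33/697, B = 72/697, so y_p = 33*cos(3*x)/697 + 72*sin(3*x)/697.
General solution: y = 33*cos(3*x)/697 + 72*sin(3*x)/697 + C1*cos(2*x)*exp(-4*x) + C2*exp(-4*x)*sin(2*x).
Apply the initial conditions: y(0) = 33/697 + C1 = 0 and y'(0) = 216/697 - 4*C1 + 2*C2 = -5. Solving gives C1 = -33/697, C2 = -3833/1394.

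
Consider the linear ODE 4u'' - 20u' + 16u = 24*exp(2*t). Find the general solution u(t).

u = -3*exp(2*t) + C1*exp(t) + C2*exp(4*t)

Divide through by 4: u'' - 5u' + 4u = 6*exp(2*t).
Characteristic equation r² - 5r + 4 = 0 factors as (r - 1)(r - 4) = 0, so r = 1, 4.
Hence u_h = C1*exp(t) + C2*exp(4*t).
Try u_p = A*exp(2*t). Substituting into the equation and dividing by exp(2*t) gives A = -3, so u_p = -3*exp(2*t).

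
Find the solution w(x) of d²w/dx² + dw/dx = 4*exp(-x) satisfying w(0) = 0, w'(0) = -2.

w = 2 - 2*exp(-x) - 4*x*exp(-x)

Characteristic equation r² + r = 0 factors as (r + 1)r = 0, so r = -1, 0.
Hence w_h = C1*exp(-x) + C2.
Since exp(-x) solves the homogeneous equation (r = -1 is a root of multiplicity 1), multiply the trial by x. Try w_p = A*x*exp(-x). Substituting into the equation and dividing by exp(-x) gives A = -4, so w_p = -4*x*exp(-x).
General solution: w = C2 + C1*exp(-x) - 4*x*exp(-x).
Apply the initial conditions: w(0) = C1 + C2 = 0 and w'(0) = -4 - C1 = -2. Solving gives C1 = -2, C2 = 2.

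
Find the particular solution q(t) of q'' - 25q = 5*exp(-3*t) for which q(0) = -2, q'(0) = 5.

Characteristic equation r² - 25 = 0 factors as (r - 5)(r + 5) = 0, so r = 5, -5.
Hence q_h = C1*exp(5*t) + C2*exp(-5*t).
Try q_p = A*exp(-3*t). Substituting into the equation and dividing by exp(-3*t) gives A = -5/16, so q_p = -5*exp(-3*t)/16.
General solution: q = -5*exp(-3*t)/16 + C1*exp(5*t) + C2*exp(-5*t).
Apply the initial conditions: q(0) = -5/16 + C1 + C2 = -2 and q'(0) = 15/16 - 5*C2 + 5*C1 = 5. Solving gives C1 = -7/16, C2 = -5/4.

q = -7*exp(5*t)/16 - 5*exp(-5*t)/4 - 5*exp(-3*t)/16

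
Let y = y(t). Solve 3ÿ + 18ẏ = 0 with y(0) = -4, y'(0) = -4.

y = -14/3 + 2*exp(-6*t)/3

Divide through by 3: y'' + 6y' = 0.
Characteristic equation r² + 6r = 0 factors as (r + 6)r = 0, so r = -6, 0.
Hence y_h = C1*exp(-6*t) + C2.
Apply the initial conditions: y(0) = C1 + C2 = -4 and y'(0) = -6*C1 = -4. Solving gives C1 = 2/3, C2 = -14/3.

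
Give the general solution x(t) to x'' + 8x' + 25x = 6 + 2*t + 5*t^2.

x = 748/3125 - 6*t/125 + t**2/5 + C1*cos(3*t)*exp(-4*t) + C2*exp(-4*t)*sin(3*t)

Characteristic equation r² + 8r + 25 = 0 has discriminant (8)² - 4·(25) = -36 < 0, so r = -4 ± 3i.
Hence x_h = C1*cos(3*t)*exp(-4*t) + C2*exp(-4*t)*sin(3*t).
For the particular solution try x_p = A0 + A1*t + A2*t^2. Substituting and matching coefficients of each power of t gives A0 = 748/3125, A1 = -6/125, A2 = 1/5, so x_p = 748/3125 - 6*t/125 + t^2/5.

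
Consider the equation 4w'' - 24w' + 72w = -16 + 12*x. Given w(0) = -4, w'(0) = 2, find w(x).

w = -1/6 + x/6 - 23*cos(3*x)*exp(3*x)/6 + 40*exp(3*x)*sin(3*x)/9

Divide through by 4: w'' - 6w' + 18w = -4 + 3*x.
Characteristic equation r² - 6r + 18 = 0 has discriminant (-6)² - 4·(18) = -36 < 0, so r = 3 ± 3i.
Hence w_h = C1*cos(3*x)*exp(3*x) + C2*exp(3*x)*sin(3*x).
For the particular solution try w_p = A0 + A1*x. Substituting and matching coefficients of each power of x gives A0 = -1/6, A1 = 1/6, so w_p = -1/6 + x/6.
General solution: w = -1/6 + x/6 + C1*cos(3*x)*exp(3*x) + C2*exp(3*x)*sin(3*x).
Apply the initial conditions: w(0) = -1/6 + C1 = -4 and w'(0) = 1/6 + 3*C1 + 3*C2 = 2. Solving gives C1 = -23/6, C2 = 40/9.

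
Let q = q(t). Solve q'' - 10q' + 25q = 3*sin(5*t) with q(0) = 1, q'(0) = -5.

q = 3*cos(5*t)/50 + 47*exp(5*t)/50 - 97*t*exp(5*t)/10

Characteristic equation r² - 10r + 25 = 0 has discriminant (-10)² - 4·(25) = 0, so r = 5 is a repeated root.
Hence q_h = (C1 + C2*t)*exp(5*t).
Try q_p = A*cos(5*t) + B*sin(5*t). Substituting and equating the coefficients of cos(5t) and sin(5t) gives A = 3/50, B = 0, so q_p = 3*cos(5*t)/50.
General solution: q = 3*cos(5*t)/50 + C1*exp(5*t) + C2*t*exp(5*t).
Apply the initial conditions: q(0) = 3/50 + C1 = 1 and q'(0) = C2 + 5*C1 = -5. Solving gives C1 = 47/50, C2 = -97/10.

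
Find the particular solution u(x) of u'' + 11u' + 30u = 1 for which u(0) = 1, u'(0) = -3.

u = 1/30 - 11*exp(-6*x)/6 + 14*exp(-5*x)/5

Characteristic equation r² + 11r + 30 = 0 factors as (r + 6)(r + 5) = 0, so r = -6, -5.
Hence u_h = C1*exp(-6*x) + C2*exp(-5*x).
For the particular solution try u_p = A0. Substituting and matching coefficients of each power of x gives A0 = 1/30, so u_p = 1/30.
General solution: u = 1/30 + C1*exp(-6*x) + C2*exp(-5*x).
Apply the initial conditions: u(0) = 1/30 + C1 + C2 = 1 and u'(0) = -6*C1 - 5*C2 = -3. Solving gives C1 = -11/6, C2 = 14/5.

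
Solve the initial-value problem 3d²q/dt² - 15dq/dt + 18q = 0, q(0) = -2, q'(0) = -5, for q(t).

Divide through by 3: q'' - 5q' + 6q = 0.
Characteristic equation r² - 5r + 6 = 0 factors as (r - 2)(r - 3) = 0, so r = 2, 3.
Hence q_h = C1*exp(2*t) + C2*exp(3*t).
Apply the initial conditions: q(0) = C1 + C2 = -2 and q'(0) = 2*C1 + 3*C2 = -5. Solving gives C1 = -1, C2 = -1.

q = -exp(2*t) - exp(3*t)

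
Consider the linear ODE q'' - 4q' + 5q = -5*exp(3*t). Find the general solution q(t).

Characteristic equation r² - 4r + 5 = 0 has discriminant (-4)² - 4·(5) = -4 < 0, so r = 2 ± i.
Hence q_h = C1*cos(t)*exp(2*t) + C2*exp(2*t)*sin(t).
Try q_p = A*exp(3*t). Substituting into the equation and dividing by exp(3*t) gives A = -5/2, so q_p = -5*exp(3*t)/2.

q = -5*exp(3*t)/2 + C1*cos(t)*exp(2*t) + C2*exp(2*t)*sin(t)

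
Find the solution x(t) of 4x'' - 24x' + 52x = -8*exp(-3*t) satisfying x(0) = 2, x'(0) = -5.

Divide through by 4: x'' - 6x' + 13x = -2*exp(-3*t).
Characteristic equation r² - 6r + 13 = 0 has discriminant (-6)² - 4·(13) = -16 < 0, so r = 3 ± 2i.
Hence x_h = C1*cos(2*t)*exp(3*t) + C2*exp(3*t)*sin(2*t).
Try x_p = A*exp(-3*t). Substituting into the equation and dividing by exp(-3*t) gives A = -1/20, so x_p = -exp(-3*t)/20.
General solution: x = -exp(-3*t)/20 + C1*cos(2*t)*exp(3*t) + C2*exp(3*t)*sin(2*t).
Apply the initial conditions: x(0) = -1/20 + C1 = 2 and x'(0) = 3/20 + 2*C2 + 3*C1 = -5. Solving gives C1 = 41/20, C2 = -113/20.

x = -exp(-3*t)/20 - 113*exp(3*t)*sin(2*t)/20 + 41*cos(2*t)*exp(3*t)/20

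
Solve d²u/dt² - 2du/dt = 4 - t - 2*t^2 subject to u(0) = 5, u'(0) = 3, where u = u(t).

Characteristic equation r² - 2r = 0 factors as (r - 2)r = 0, so r = 2, 0.
Hence u_h = C1*exp(2*t) + C2.
Since 0 is a characteristic root (multiplicity 1), multiply the polynomial trial by t: try u_p = t*(A0 + A1*t + A2*t^2). Substituting and matching coefficients of each power of t gives A0 = -5/4, A1 = 3/4, A2 = 1/3, so u_p = -5*t/4 + t^3/3 + 3*t^2/4.
General solution: u = C2 - 5*t/4 + t^3/3 + 3*t^2/4 + C1*exp(2*t).
Apply the initial conditions: u(0) = C1 + C2 = 5 and u'(0) = -5/4 + 2*C1 = 3. Solving gives C1 = 17/8, C2 = 23/8.

u = 23/8 - 5*t/4 + t**3/3 + 3*t**2/4 + 17*exp(2*t)/8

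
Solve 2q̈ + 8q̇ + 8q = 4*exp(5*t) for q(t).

Divide through by 2: q'' + 4q' + 4q = 2*exp(5*t).
Characteristic equation r² + 4r + 4 = 0 has discriminant (4)² - 4·(4) = 0, so r = -2 is a repeated root.
Hence q_h = (C1 + C2*t)*exp(-2*t).
Try q_p = A*exp(5*t). Substituting into the equation and dividing by exp(5*t) gives A = 2/49, so q_p = 2*exp(5*t)/49.

q = 2*exp(5*t)/49 + C1*exp(-2*t) + C2*t*exp(-2*t)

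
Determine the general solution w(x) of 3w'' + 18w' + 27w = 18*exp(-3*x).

w = C1*exp(-3*x) + 3*x**2*exp(-3*x) + C2*x*exp(-3*x)

Divide through by 3: w'' + 6w' + 9w = 6*exp(-3*x).
Characteristic equation r² + 6r + 9 = 0 has discriminant (6)² - 4·(9) = 0, so r = -3 is a repeated root.
Hence w_h = (C1 + C2*x)*exp(-3*x).
Since exp(-3*x) solves the homogeneous equation (r = -3 is a root of multiplicity 2), multiply the trial by x^2. Try w_p = A*x^2*exp(-3*x). Substituting into the equation and dividing by exp(-3*x) gives A = 3, so w_p = 3*x^2*exp(-3*x).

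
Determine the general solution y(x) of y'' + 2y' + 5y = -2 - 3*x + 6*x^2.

Characteristic equation r² + 2r + 5 = 0 has discriminant (2)² - 4·(5) = -16 < 0, so r = -1 ± 2i.
Hence y_h = C1*cos(2*x)*exp(-x) + C2*exp(-x)*sin(2*x).
For the particular solution try y_p = A0 + A1*x + A2*x^2. Substituting and matching coefficients of each power of x gives A0 = -32/125, A1 = -39/25, A2 = 6/5, so y_p = -32/125 - 39*x/25 + 6*x^2/5.

y = -32/125 - 39*x/25 + 6*x**2/5 + C1*cos(2*x)*exp(-x) + C2*exp(-x)*sin(2*x)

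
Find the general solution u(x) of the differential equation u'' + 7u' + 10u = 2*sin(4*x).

u = -14*cos(4*x)/205 - 3*sin(4*x)/205 + C1*exp(-5*x) + C2*exp(-2*x)

Characteristic equation r² + 7r + 10 = 0 factors as (r + 5)(r + 2) = 0, so r = -5, -2.
Hence u_h = C1*exp(-5*x) + C2*exp(-2*x).
Try u_p = A*cos(4*x) + B*sin(4*x). Substituting and equating the coefficients of cos(4x) and sin(4x) gives A = -14/205, B = -3/205, so u_p = -14*cos(4*x)/205 - 3*sin(4*x)/205.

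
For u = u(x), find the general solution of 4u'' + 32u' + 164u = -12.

u = -3/41 + C1*cos(5*x)*exp(-4*x) + C2*exp(-4*x)*sin(5*x)

Divide through by 4: u'' + 8u' + 41u = -3.
Characteristic equation r² + 8r + 41 = 0 has discriminant (8)² - 4·(41) = -100 < 0, so r = -4 ± 5i.
Hence u_h = C1*cos(5*x)*exp(-4*x) + C2*exp(-4*x)*sin(5*x).
For the particular solution try u_p = A0. Substituting and matching coefficients of each power of x gives A0 = -3/41, so u_p = -3/41.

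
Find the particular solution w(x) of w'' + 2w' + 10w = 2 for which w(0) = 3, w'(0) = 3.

w = 1/5 + 14*cos(3*x)*exp(-x)/5 + 29*exp(-x)*sin(3*x)/15

Characteristic equation r² + 2r + 10 = 0 has discriminant (2)² - 4·(10) = -36 < 0, so r = -1 ± 3i.
Hence w_h = C1*cos(3*x)*exp(-x) + C2*exp(-x)*sin(3*x).
For the particular solution try w_p = A0. Substituting and matching coefficients of each power of x gives A0 = 1/5, so w_p = 1/5.
General solution: w = 1/5 + C1*cos(3*x)*exp(-x) + C2*exp(-x)*sin(3*x).
Apply the initial conditions: w(0) = 1/5 + C1 = 3 and w'(0) = -C1 + 3*C2 = 3. Solving gives C1 = 14/5, C2 = 29/15.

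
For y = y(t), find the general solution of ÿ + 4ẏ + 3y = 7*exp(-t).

y = C1*exp(-3*t) + C2*exp(-t) + 7*t*exp(-t)/2

Characteristic equation r² + 4r + 3 = 0 factors as (r + 3)(r + 1) = 0, so r = -3, -1.
Hence y_h = C1*exp(-3*t) + C2*exp(-t).
Since exp(-t) solves the homogeneous equation (r = -1 is a root of multiplicity 1), multiply the trial by t. Try y_p = A*t*exp(-t). Substituting into the equation and dividing by exp(-t) gives A = 7/2, so y_p = 7*t*exp(-t)/2.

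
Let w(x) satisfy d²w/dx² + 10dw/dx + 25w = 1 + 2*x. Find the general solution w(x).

w = 1/125 + 2*x/25 + C1*exp(-5*x) + C2*x*exp(-5*x)

Characteristic equation r² + 10r + 25 = 0 has discriminant (10)² - 4·(25) = 0, so r = -5 is a repeated root.
Hence w_h = (C1 + C2*x)*exp(-5*x).
For the particular solution try w_p = A0 + A1*x. Substituting and matching coefficients of each power of x gives A0 = 1/125, A1 = 2/25, so w_p = 1/125 + 2*x/25.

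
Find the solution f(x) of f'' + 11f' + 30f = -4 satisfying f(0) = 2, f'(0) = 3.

f = -2/15 - 41*exp(-6*x)/3 + 79*exp(-5*x)/5

Characteristic equation r² + 11r + 30 = 0 factors as (r + 5)(r + 6) = 0, so r = -5, -6.
Hence f_h = C1*exp(-5*x) + C2*exp(-6*x).
For the particular solution try f_p = A0. Substituting and matching coefficients of each power of x gives A0 = -2/15, so f_p = -2/15.
General solution: f = -2/15 + C1*exp(-5*x) + C2*exp(-6*x).
Apply the initial conditions: f(0) = -2/15 + C1 + C2 = 2 and f'(0) = -6*C2 - 5*C1 = 3. Solving gives C1 = 79/5, C2 = -41/3.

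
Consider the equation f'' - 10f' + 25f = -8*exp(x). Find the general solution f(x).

Characteristic equation r² - 10r + 25 = 0 has discriminant (-10)² - 4·(25) = 0, so r = 5 is a repeated root.
Hence f_h = (C1 + C2*x)*exp(5*x).
Try f_p = A*exp(x). Substituting into the equation and dividing by exp(x) gives A = -1/2, so f_p = -exp(x)/2.

f = -exp(x)/2 + C1*exp(5*x) + C2*x*exp(5*x)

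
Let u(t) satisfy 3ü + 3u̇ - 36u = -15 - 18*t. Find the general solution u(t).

u = 11/24 + t/2 + C1*exp(-4*t) + C2*exp(3*t)

Divide through by 3: u'' + u' - 12u = -5 - 6*t.
Characteristic equation r² + r - 12 = 0 factors as (r + 4)(r - 3) = 0, so r = -4, 3.
Hence u_h = C1*exp(-4*t) + C2*exp(3*t).
For the particular solution try u_p = A0 + A1*t. Substituting and matching coefficients of each power of t gives A0 = 11/24, A1 = 1/2, so u_p = 11/24 + t/2.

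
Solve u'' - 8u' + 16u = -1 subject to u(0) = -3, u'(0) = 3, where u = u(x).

Characteristic equation r² - 8r + 16 = 0 has discriminant (-8)² - 4·(16) = 0, so r = 4 is a repeated root.
Hence u_h = (C1 + C2*x)*exp(4*x).
For the particular solution try u_p = A0. Substituting and matching coefficients of each power of x gives A0 = -1/16, so u_p = -1/16.
General solution: u = -1/16 + C1*exp(4*x) + C2*x*exp(4*x).
Apply the initial conditions: u(0) = -1/16 + C1 = -3 and u'(0) = C2 + 4*C1 = 3. Solving gives C1 = -47/16, C2 = 59/4.

u = -1/16 - 47*exp(4*x)/16 + 59*x*exp(4*x)/4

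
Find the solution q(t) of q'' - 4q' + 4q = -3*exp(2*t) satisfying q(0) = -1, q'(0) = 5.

q = -exp(2*t) + 7*t*exp(2*t) - 3*t**2*exp(2*t)/2

Characteristic equation r² - 4r + 4 = 0 has discriminant (-4)² - 4·(4) = 0, so r = 2 is a repeated root.
Hence q_h = (C1 + C2*t)*exp(2*t).
Since exp(2*t) solves the homogeneous equation (r = 2 is a root of multiplicity 2), multiply the trial by t^2. Try q_p = A*t^2*exp(2*t). Substituting into the equation and dividing by exp(2*t) gives A = -3/2, so q_p = -3*t^2*exp(2*t)/2.
General solution: q = C1*exp(2*t) - 3*t^2*exp(2*t)/2 + C2*t*exp(2*t).
Apply the initial conditions: q(0) = C1 = -1 and q'(0) = C2 + 2*C1 = 5. Solving gives C1 = -1, C2 = 7.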